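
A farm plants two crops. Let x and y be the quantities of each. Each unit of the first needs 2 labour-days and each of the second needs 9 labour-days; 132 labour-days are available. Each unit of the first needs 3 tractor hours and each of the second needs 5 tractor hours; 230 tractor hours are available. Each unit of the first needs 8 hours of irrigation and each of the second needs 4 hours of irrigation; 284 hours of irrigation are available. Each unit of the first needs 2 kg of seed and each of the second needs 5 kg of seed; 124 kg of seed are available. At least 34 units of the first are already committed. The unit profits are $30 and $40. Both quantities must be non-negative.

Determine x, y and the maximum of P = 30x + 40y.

x = 34, y = 3, maximum P = 1140

Extreme points and P = 30x + 40y:
  (71/2, 0) → P = 1065
  (34, 0) → P = 1020
  (34, 3) → P = 1140

The binding constraints are 8x + 4y = 284 and x = 34.
Solving simultaneously gives x = 34, y = 3.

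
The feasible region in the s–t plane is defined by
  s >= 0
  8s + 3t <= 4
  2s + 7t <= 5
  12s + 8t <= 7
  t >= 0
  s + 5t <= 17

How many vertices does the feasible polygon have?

The feasible vertices (each the meet of two boundaries and inside every other half-plane) are:
  (0, 5/7)
  (0, 0)
  (11/28, 2/7)
  (1/2, 0)
  (9/68, 23/34)

5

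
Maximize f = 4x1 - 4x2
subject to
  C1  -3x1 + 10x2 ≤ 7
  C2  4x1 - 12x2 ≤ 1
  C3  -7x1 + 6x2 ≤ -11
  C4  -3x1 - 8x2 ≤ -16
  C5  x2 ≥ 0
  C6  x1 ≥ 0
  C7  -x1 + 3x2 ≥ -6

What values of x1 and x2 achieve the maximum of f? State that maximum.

x1 = 47/2, x2 = 31/4, maximum f = 63

The binding constraints are -3x1 + 10x2 = 7 and 4x1 - 12x2 = 1.
Solving simultaneously gives x1 = 47/2, x2 = 31/4.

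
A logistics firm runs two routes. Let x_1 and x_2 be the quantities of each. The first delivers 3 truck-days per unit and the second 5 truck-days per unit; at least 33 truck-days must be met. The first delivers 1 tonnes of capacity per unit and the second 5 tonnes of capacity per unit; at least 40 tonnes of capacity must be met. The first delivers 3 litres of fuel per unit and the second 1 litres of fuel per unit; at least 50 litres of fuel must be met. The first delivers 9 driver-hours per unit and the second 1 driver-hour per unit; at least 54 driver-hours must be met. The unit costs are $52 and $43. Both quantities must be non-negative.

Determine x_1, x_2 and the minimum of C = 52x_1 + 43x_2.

x_1 = 15, x_2 = 5, minimum C = 995

Extreme points and C = 52x_1 + 43x_2:
  (0, 54) → C = 2322
  (40, 0) → C = 2080
  (15, 5) → C = 995
  (2/3, 48) → C = 6296/3
The feasible region is unbounded (it extends along (0, 1), (1, 0)), but C strictly increases along every unbounded feasible direction, so there is no improving ray and the minimum is attained at a vertex.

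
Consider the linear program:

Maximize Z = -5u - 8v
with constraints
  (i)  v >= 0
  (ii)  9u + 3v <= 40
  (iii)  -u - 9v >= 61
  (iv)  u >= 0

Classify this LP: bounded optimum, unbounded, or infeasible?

infeasible

The boundaries v = 0 and 9u + 3v = 40 meet at (40/9, 0), but that point violates -u - 9v ≥ 61. Every candidate vertex is excluded by some other constraint, so the feasible region is empty.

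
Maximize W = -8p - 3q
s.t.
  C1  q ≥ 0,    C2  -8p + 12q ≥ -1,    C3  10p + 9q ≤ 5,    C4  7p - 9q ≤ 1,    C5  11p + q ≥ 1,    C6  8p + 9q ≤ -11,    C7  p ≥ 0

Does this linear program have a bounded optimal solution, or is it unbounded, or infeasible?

infeasible

The boundaries q = 0 and -8p + 12q = -1 meet at (1/8, 0), but that point violates 8p + 9q ≤ -11. Every candidate vertex is excluded by some other constraint, so the feasible region is empty.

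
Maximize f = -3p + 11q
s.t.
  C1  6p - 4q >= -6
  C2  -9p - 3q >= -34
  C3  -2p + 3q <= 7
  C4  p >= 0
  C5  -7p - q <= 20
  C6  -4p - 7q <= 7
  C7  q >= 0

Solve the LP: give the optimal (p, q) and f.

p = 27/11, q = 131/33, maximum f = 1198/33

Extreme points and f = -3p + 11q:
  (1, 3) → f = 30
  (0, 3/2) → f = 33/2
  (27/11, 131/33) → f = 1198/33
  (34/9, 0) → f = -34/3
  (0, 0) → f = 0

At the optimal vertex, -9p - 3q = -34 and -2p + 3q = 7.
Solving simultaneously gives p = 27/11, q = 131/33.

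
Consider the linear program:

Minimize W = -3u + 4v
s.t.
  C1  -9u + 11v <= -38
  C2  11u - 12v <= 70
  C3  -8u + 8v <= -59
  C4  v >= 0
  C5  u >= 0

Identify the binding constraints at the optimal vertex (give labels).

Extreme points and W = -3u + 4v:
  (314/13, 212/13) → W = -94/13
  (345/16, 227/16) → W = -127/16
  (37/2, 89/8) → W = -11

The minimum is at (37/2, 89/8). Substituting into each constraint, equality holds for C2 and C3; the remaining constraints have slack.

C2 and C3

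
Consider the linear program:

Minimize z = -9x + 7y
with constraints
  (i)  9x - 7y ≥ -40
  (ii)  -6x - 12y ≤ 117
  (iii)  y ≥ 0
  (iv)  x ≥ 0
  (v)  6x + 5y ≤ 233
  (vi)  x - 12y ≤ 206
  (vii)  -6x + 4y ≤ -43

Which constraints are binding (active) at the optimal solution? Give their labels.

(iii) and (v)

Extreme points and z = -9x + 7y:
  (233/6, 0) → z = -699/2
  (43/6, 0) → z = -129/2
  (1147/54, 190/9) → z = -781/18

The minimum is at (233/6, 0). Substituting into each constraint, equality holds for (iii) and (v); the remaining constraints have slack.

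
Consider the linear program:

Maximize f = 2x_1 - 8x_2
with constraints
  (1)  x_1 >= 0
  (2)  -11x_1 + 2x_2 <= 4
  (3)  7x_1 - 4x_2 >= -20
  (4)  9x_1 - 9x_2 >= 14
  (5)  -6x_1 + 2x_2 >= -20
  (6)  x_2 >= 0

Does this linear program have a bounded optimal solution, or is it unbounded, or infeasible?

Vertices and f = 2x_1 - 8x_2:
  (38/9, 8/3) → f = -116/9
  (14/9, 0) → f = 28/9
  (10/3, 0) → f = 20/3
The feasible region has finitely many vertices and no improving ray; the maximum is 20/3 at (10/3, 0).

bounded optimum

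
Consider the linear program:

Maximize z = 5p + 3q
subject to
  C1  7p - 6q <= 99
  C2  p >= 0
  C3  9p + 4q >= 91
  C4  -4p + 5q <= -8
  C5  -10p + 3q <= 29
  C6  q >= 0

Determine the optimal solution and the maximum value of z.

p = 447/11, q = 340/11, maximum z = 3255/11

Extreme points and z = 5p + 3q:
  (447/11, 340/11) → z = 3255/11
  (99/7, 0) → z = 495/7
  (487/61, 292/61) → z = 3311/61
  (91/9, 0) → z = 455/9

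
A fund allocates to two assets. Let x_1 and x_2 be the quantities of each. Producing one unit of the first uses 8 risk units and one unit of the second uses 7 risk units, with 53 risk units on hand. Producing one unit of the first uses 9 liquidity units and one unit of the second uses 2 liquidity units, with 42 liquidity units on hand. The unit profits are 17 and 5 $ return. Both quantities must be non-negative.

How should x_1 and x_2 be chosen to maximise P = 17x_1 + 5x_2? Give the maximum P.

x_1 = 4, x_2 = 3, maximum P = 83

Feasible corners and P = 17x_1 + 5x_2:
  (0, 0) → P = 0
  (0, 53/7) → P = 265/7
  (14/3, 0) → P = 238/3
  (4, 3) → P = 83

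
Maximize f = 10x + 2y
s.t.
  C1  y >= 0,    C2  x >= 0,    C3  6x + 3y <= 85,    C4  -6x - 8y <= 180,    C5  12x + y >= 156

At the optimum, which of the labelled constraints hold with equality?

C1 and C3

Corner points and f = 10x + 2y:
  (85/6, 0) → f = 425/3
  (13, 0) → f = 130
  (383/30, 14/5) → f = 1999/15

The maximum is at (85/6, 0). Substituting into each constraint, equality holds for C1 and C3; the remaining constraints have slack.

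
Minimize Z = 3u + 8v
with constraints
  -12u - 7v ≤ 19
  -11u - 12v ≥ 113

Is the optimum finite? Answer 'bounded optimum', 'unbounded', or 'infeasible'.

unbounded

From the feasible point (563/67, -1147/67), moving in the direction (7, -12) keeps every constraint satisfied while Z decreases without bound.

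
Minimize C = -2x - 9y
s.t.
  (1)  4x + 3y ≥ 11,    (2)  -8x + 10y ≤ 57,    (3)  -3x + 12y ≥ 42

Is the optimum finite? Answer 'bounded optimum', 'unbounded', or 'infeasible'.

From the feasible point (-61/64, 79/16), moving in the direction (10, 8) keeps every constraint satisfied while C decreases without bound.

unbounded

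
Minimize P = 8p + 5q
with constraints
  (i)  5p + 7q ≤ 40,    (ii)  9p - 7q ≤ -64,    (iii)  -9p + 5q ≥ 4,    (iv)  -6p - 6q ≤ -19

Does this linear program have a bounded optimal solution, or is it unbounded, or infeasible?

bounded optimum

Corner points and P = 8p + 5q:
  (-12/7, 340/49) → P = 1028/49
  (-107/12, 145/12) → P = -131/12
  (-251/96, 185/32) → P = 767/96
The feasible region has finitely many vertices and no improving ray; the minimum is -131/12 at (-107/12, 145/12).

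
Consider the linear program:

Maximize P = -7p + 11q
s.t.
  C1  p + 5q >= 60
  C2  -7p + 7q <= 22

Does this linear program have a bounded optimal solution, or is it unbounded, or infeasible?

From the feasible point (155/21, 221/21), moving in the direction (7, 7) keeps every constraint satisfied while P increases without bound.

unbounded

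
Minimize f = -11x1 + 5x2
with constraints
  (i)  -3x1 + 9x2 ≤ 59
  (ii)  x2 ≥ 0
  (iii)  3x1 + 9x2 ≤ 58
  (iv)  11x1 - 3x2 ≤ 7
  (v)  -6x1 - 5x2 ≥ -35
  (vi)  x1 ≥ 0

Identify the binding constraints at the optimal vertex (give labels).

Vertices and f = -11x1 + 5x2:
  (7/11, 0) → f = -7
  (0, 0) → f = 0
  (25/39, 81/13) → f = 940/39
  (0, 58/9) → f = 290/9
  (140/73, 343/73) → f = 175/73

The minimum is at (7/11, 0). Substituting into each constraint, equality holds for (ii) and (iv); the remaining constraints have slack.

(ii) and (iv)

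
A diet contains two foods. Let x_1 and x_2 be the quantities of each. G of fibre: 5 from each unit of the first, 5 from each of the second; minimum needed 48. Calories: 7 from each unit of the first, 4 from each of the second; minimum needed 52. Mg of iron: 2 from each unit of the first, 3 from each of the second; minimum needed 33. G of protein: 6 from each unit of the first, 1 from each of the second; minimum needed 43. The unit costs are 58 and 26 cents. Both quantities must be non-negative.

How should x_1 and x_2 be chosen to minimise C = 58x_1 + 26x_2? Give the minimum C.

x_1 = 6, x_2 = 7, minimum C = 530

The feasible region is unbounded (it extends along (0, 1), (1, 0)), but C strictly increases along every unbounded feasible direction, so there is no improving ray and the minimum is attained at a vertex.

At the optimal vertex, 2x_1 + 3x_2 = 33 and 6x_1 + x_2 = 43.
Solving simultaneously gives x_1 = 6, x_2 = 7.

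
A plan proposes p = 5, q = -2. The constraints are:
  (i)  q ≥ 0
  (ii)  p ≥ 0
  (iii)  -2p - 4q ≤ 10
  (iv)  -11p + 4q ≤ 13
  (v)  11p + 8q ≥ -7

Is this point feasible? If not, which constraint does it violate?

not feasible — violates (i)

Constraint (i): q = -2, which is not ≥ 0. All other constraints are satisfied.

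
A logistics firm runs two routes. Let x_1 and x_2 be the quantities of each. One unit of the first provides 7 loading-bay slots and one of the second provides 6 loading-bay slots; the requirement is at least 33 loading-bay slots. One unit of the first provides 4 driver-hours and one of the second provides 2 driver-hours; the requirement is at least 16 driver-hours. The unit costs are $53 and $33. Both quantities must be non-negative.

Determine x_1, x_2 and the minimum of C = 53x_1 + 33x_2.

x_1 = 3, x_2 = 2, minimum C = 225

The feasible region is unbounded (it extends along (0, 1), (1, 0)), but C strictly increases along every unbounded feasible direction, so there is no improving ray and the minimum is attained at a vertex.

The binding constraints are 7x_1 + 6x_2 = 33 and 4x_1 + 2x_2 = 16.
Solving simultaneously gives x_1 = 3, x_2 = 2.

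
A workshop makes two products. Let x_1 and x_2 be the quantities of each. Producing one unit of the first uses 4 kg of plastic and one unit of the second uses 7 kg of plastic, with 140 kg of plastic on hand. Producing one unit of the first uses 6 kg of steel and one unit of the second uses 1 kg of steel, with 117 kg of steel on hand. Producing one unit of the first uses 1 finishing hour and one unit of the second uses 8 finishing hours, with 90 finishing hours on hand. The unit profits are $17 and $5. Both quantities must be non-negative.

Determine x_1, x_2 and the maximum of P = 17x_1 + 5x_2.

x_1 = 18, x_2 = 9, maximum P = 351

Feasible corners and P = 17x_1 + 5x_2:
  (0, 0) → P = 0
  (0, 45/4) → P = 225/4
  (39/2, 0) → P = 663/2
  (18, 9) → P = 351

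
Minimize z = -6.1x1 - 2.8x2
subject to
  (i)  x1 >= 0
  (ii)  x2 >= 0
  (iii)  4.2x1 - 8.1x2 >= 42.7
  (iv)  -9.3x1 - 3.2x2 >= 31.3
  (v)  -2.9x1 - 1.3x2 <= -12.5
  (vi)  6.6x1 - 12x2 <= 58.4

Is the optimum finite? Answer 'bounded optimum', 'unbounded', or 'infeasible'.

infeasible

The boundaries -2.9x1 - 1.3x2 = -12.5 and 6.6x1 - 12x2 = 58.4 meet at (11296/2169, -4343/2169), but that point violates x2 ≥ 0. Every candidate vertex is excluded by some other constraint, so the feasible region is empty.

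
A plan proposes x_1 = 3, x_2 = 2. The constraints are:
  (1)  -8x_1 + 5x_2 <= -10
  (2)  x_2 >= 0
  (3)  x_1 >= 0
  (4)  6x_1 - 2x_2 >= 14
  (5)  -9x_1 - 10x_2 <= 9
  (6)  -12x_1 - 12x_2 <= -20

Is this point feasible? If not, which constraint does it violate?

(1): -14 ≤ -10 ✓
(2): 2 ≥ 0 ✓
(3): 3 ≥ 0 ✓
(4): 14 ≥ 14 ✓
(5): -47 ≤ 9 ✓
(6): -60 ≤ -20 ✓

feasible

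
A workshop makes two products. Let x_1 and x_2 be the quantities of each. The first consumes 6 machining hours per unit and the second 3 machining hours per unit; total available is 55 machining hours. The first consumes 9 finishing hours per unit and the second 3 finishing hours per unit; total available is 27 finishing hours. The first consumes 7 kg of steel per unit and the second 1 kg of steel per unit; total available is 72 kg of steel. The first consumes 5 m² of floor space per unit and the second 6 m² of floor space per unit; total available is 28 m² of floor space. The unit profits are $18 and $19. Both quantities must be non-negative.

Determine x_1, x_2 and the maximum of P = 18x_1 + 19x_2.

x_1 = 2, x_2 = 3, maximum P = 93

Corner points and P = 18x_1 + 19x_2:
  (0, 0) → P = 0
  (0, 14/3) → P = 266/3
  (3, 0) → P = 54
  (2, 3) → P = 93

The binding constraints are 9x_1 + 3x_2 = 27 and 5x_1 + 6x_2 = 28.
Solving simultaneously gives x_1 = 2, x_2 = 3.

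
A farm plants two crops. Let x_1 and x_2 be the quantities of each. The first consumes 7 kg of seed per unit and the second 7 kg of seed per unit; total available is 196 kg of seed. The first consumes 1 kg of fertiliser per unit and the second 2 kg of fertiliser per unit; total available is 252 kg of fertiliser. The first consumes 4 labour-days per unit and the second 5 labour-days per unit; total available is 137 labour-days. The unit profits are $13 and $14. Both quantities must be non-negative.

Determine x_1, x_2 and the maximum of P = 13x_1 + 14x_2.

Feasible corners and P = 13x_1 + 14x_2:
  (0, 0) → P = 0
  (0, 137/5) → P = 1918/5
  (28, 0) → P = 364
  (3, 25) → P = 389

At the optimal vertex, 7x_1 + 7x_2 = 196 and 4x_1 + 5x_2 = 137.
Solving simultaneously gives x_1 = 3, x_2 = 25.

x_1 = 3, x_2 = 25, maximum P = 389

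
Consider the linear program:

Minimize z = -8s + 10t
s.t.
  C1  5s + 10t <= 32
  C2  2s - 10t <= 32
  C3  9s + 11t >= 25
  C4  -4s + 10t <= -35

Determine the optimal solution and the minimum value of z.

s = 64/7, t = -48/35, minimum z = -608/7

Extreme points and z = -8s + 10t:
  (64/7, -48/35) → z = -608/7
  (67/9, -47/90) → z = -583/9
  (43/8, -17/8) → z = -257/4
  (635/134, -215/134) → z = -3615/67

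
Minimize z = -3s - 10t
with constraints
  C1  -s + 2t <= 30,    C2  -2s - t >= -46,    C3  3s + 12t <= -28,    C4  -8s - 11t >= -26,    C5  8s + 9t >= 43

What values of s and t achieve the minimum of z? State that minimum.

s = 239/16, t = -17/2, minimum z = 643/16

Extreme points and z = -3s - 10t:
  (240/7, -158/7) → z = 860/7
  (371/10, -141/5) → z = 1707/10
  (239/16, -17/2) → z = 643/16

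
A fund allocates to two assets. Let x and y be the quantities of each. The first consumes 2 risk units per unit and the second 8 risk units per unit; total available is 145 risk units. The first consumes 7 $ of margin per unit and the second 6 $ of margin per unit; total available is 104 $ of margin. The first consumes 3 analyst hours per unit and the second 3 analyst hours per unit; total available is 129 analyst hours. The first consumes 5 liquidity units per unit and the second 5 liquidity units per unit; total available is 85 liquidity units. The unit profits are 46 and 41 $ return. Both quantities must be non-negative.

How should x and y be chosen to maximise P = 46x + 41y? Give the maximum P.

x = 2, y = 15, maximum P = 707

Extreme points and P = 46x + 41y:
  (0, 0) → P = 0
  (0, 17) → P = 697
  (104/7, 0) → P = 4784/7
  (2, 15) → P = 707

At the optimal vertex, 7x + 6y = 104 and 5x + 5y = 85.
Solving simultaneously gives x = 2, y = 15.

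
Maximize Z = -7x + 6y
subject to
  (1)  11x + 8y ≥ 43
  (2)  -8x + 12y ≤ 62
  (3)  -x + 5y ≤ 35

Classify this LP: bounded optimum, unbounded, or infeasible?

bounded optimum

Vertices and Z = -7x + 6y:
  (5/49, 513/98) → Z = 1504/49
  (55/14, 109/14) → Z = 269/14
The feasible region has finitely many vertices and no improving ray; the maximum is 1504/49 at (5/49, 513/98).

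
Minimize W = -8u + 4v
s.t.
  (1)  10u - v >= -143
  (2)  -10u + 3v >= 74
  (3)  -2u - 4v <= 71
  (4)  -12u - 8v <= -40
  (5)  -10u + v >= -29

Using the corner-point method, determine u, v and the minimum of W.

u = -118/29, v = 322/29, minimum W = 2232/29

Corner points and W = -8u + 4v:
  (-12, 23) → W = 188
  (-118/29, 322/29) → W = 2232/29
  (161/20, 103/2) → W = 708/5
The feasible region is unbounded (it extends along (1, 10)), but W strictly increases along every unbounded feasible direction, so there is no improving ray and the minimum is attained at a vertex.

The binding constraints are -10u + 3v = 74 and -12u - 8v = -40.
Solving simultaneously gives u = -118/29, v = 322/29.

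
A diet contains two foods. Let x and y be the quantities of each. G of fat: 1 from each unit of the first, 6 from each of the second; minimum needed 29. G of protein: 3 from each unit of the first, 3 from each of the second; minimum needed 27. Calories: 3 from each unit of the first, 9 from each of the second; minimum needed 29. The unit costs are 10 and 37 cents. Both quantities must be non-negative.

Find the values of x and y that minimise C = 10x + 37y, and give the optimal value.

The feasible region is unbounded (it extends along (0, 1), (1, 0)), but C strictly increases along every unbounded feasible direction, so there is no improving ray and the minimum is attained at a vertex.

x = 5, y = 4, minimum C = 198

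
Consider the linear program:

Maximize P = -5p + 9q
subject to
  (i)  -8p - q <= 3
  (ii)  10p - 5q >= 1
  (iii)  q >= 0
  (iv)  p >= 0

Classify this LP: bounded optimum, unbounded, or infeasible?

From the feasible point (1/10, 0), moving in the direction (5, 10) keeps every constraint satisfied while P increases without bound.

unbounded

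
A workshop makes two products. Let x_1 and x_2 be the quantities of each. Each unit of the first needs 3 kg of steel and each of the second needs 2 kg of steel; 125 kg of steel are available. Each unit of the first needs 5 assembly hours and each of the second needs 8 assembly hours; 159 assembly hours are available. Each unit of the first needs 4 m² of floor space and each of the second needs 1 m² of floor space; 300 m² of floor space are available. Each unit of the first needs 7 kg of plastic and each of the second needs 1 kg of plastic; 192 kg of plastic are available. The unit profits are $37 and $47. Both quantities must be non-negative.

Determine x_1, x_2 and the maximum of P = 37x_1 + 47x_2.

x_1 = 27, x_2 = 3, maximum P = 1140

Feasible corners and P = 37x_1 + 47x_2:
  (0, 0) → P = 0
  (0, 159/8) → P = 7473/8
  (192/7, 0) → P = 7104/7
  (27, 3) → P = 1140

At the optimal vertex, 5x_1 + 8x_2 = 159 and 7x_1 + x_2 = 192.
Solving simultaneously gives x_1 = 27, x_2 = 3.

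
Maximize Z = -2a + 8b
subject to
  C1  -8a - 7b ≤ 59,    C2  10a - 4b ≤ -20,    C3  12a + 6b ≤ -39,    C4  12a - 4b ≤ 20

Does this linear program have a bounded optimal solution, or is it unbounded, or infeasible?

unbounded

From the feasible point (-188/51, -215/51), moving in the direction (-7, 8) keeps every constraint satisfied while Z increases without bound.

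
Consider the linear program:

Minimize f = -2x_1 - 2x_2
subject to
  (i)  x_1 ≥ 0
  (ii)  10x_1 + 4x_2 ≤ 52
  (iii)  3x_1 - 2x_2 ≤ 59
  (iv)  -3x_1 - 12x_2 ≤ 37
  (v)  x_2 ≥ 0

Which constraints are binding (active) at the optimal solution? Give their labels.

(i) and (ii)

Feasible corners and f = -2x_1 - 2x_2:
  (0, 13) → f = -26
  (0, 0) → f = 0
  (26/5, 0) → f = -52/5

The minimum is at (0, 13). Substituting into each constraint, equality holds for (i) and (ii); the remaining constraints have slack.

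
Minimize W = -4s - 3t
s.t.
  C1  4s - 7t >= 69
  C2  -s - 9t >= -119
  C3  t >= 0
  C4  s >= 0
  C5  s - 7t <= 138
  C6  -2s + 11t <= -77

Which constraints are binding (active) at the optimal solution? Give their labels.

C2 and C3

Extreme points and W = -4s - 3t:
  (119, 0) → W = -476
  (2002/29, 161/29) → W = -8491/29
  (77/2, 0) → W = -154

The minimum is at (119, 0). Substituting into each constraint, equality holds for C2 and C3; the remaining constraints have slack.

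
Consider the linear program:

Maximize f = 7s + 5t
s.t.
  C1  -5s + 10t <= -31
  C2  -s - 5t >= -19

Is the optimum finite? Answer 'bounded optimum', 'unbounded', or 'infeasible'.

From the feasible point (69/7, 64/35), moving in the direction (5, -1) keeps every constraint satisfied while f increases without bound.

unbounded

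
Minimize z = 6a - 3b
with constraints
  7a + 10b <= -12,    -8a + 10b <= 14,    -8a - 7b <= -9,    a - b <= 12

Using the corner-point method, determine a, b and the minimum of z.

At the optimal vertex, 7a + 10b = -12 and -8a - 7b = -9.
Solving simultaneously gives a = 174/31, b = -159/31.

a = 174/31, b = -159/31, minimum z = 1521/31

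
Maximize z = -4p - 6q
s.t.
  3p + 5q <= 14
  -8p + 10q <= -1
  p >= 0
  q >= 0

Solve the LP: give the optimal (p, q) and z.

p = 1/8, q = 0, maximum z = -1/2

Feasible corners and z = -4p - 6q:
  (29/14, 109/70) → z = -617/35
  (14/3, 0) → z = -56/3
  (1/8, 0) → z = -1/2

At the optimal vertex, -8p + 10q = -1 and q = 0.
Solving simultaneously gives p = 1/8, q = 0.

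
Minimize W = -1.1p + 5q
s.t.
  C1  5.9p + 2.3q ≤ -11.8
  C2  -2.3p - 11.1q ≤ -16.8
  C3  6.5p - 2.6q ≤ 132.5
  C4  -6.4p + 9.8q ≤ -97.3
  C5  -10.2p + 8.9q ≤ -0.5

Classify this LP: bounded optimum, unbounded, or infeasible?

The boundaries 5.9p + 2.3q = -11.8 and 6.5p - 2.6q = 132.5 meet at (27407/3029, -85845/3029), but that point violates -2.3p - 11.1q ≤ -16.8. Every candidate vertex is excluded by some other constraint, so the feasible region is empty.

infeasible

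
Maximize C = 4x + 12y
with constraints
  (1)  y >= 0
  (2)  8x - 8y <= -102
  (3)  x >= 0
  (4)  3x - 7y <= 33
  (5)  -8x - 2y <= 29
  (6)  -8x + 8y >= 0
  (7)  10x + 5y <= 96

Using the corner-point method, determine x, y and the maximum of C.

Extreme points and C = 4x + 12y:
  (0, 51/4) → C = 153
  (43/20, 149/10) → C = 937/5
  (0, 96/5) → C = 1152/5

x = 0, y = 96/5, maximum C = 1152/5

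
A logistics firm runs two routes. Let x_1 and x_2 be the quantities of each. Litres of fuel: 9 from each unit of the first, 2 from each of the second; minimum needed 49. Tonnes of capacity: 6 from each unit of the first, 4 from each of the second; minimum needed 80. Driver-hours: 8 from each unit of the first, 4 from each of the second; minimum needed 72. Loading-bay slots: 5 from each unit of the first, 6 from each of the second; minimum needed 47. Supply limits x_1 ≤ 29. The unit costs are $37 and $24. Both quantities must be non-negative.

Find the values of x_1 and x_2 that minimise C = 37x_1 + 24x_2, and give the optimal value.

x_1 = 3/2, x_2 = 71/4, minimum C = 963/2

Extreme points and C = 37x_1 + 24x_2:
  (0, 49/2) → C = 588
  (40/3, 0) → C = 1480/3
  (29, 0) → C = 1073
  (3/2, 71/4) → C = 963/2
The feasible region is unbounded (it extends along (0, 1)), but C strictly increases along every unbounded feasible direction, so there is no improving ray and the minimum is attained at a vertex.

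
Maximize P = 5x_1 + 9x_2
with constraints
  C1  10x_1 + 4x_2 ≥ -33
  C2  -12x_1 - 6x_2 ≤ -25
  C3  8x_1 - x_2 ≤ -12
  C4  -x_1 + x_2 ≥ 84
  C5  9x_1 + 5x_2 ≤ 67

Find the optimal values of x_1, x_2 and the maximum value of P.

x_1 = -433/14, x_2 = 967/14, maximum P = 467

Vertices and P = 5x_1 + 9x_2:
  (-369/14, 807/14) → P = 387
  (-433/14, 967/14) → P = 467
  (-353/14, 823/14) → P = 403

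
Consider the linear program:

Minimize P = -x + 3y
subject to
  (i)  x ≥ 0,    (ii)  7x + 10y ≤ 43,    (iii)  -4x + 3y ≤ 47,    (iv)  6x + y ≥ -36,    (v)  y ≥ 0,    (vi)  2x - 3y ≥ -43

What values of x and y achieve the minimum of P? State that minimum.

Extreme points and P = -x + 3y:
  (0, 43/10) → P = 129/10
  (0, 0) → P = 0
  (43/7, 0) → P = -43/7

x = 43/7, y = 0, minimum P = -43/7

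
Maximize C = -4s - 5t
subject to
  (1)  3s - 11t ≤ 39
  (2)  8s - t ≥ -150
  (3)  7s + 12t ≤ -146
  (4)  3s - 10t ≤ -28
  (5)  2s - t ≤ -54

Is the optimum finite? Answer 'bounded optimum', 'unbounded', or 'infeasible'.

infeasible

The boundaries 3s - 11t = 39 and 3s - 10t = -28 meet at (-698/3, -67), but that point violates 8s - t ≥ -150. Every candidate vertex is excluded by some other constraint, so the feasible region is empty.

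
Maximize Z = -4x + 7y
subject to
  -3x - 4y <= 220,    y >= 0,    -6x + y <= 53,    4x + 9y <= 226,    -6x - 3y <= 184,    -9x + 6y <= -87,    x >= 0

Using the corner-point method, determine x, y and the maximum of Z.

x = 713/35, y = 562/35, maximum Z = 1082/35

Vertices and Z = -4x + 7y:
  (113/2, 0) → Z = -226
  (29/3, 0) → Z = -116/3
  (713/35, 562/35) → Z = 1082/35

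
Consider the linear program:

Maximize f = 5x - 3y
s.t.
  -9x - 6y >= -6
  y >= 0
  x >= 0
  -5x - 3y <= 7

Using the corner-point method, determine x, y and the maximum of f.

x = 2/3, y = 0, maximum f = 10/3

Extreme points and f = 5x - 3y:
  (2/3, 0) → f = 10/3
  (0, 1) → f = -3
  (0, 0) → f = 0

The optimum lies where -9x - 6y = -6 and y = 0.
Solving simultaneously gives x = 2/3, y = 0.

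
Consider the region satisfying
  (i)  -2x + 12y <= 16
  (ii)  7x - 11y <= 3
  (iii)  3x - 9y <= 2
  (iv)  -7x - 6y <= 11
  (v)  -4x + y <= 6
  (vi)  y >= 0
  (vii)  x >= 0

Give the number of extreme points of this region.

Pairwise boundary intersections that survive every other constraint:
  (106/31, 59/31)
  (0, 4/3)
  (3/7, 0)
  (0, 0)

4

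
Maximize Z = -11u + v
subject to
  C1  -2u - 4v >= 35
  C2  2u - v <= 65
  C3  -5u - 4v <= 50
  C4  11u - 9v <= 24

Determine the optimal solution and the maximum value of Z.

u = -5, v = -25/4, maximum Z = 195/4

At the optimal vertex, -2u - 4v = 35 and -5u - 4v = 50.
Solving simultaneously gives u = -5, v = -25/4.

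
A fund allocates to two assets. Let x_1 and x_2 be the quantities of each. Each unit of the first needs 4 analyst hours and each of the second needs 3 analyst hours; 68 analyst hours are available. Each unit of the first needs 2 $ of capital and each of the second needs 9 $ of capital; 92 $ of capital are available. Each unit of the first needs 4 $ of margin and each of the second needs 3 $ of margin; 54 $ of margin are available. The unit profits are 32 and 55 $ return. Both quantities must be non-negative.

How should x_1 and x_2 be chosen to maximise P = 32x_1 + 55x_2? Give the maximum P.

x_1 = 7, x_2 = 26/3, maximum P = 2102/3

At the optimal vertex, 2x_1 + 9x_2 = 92 and 4x_1 + 3x_2 = 54.
Solving simultaneously gives x_1 = 7, x_2 = 26/3.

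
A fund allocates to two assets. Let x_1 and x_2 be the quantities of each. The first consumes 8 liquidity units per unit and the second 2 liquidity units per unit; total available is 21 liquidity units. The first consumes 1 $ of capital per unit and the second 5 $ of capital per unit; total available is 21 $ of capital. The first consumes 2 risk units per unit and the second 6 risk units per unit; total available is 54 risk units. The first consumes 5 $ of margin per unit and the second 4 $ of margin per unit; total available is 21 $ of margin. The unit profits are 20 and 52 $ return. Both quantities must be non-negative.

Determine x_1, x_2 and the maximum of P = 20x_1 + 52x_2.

At the optimal vertex, x_1 + 5x_2 = 21 and 5x_1 + 4x_2 = 21.
Solving simultaneously gives x_1 = 1, x_2 = 4.

x_1 = 1, x_2 = 4, maximum P = 228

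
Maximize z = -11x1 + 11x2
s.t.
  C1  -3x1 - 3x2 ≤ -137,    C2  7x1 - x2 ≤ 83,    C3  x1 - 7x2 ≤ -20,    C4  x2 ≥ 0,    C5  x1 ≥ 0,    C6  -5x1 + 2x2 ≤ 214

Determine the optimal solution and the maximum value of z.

x1 = 380/9, x2 = 1913/9, maximum z = 5621/3

Vertices and z = -11x1 + 11x2:
  (193/12, 355/12) → z = 297/2
  (0, 137/3) → z = 1507/3
  (380/9, 1913/9) → z = 5621/3
  (0, 107) → z = 1177

The binding constraints are 7x1 - x2 = 83 and -5x1 + 2x2 = 214.
Solving simultaneously gives x1 = 380/9, x2 = 1913/9.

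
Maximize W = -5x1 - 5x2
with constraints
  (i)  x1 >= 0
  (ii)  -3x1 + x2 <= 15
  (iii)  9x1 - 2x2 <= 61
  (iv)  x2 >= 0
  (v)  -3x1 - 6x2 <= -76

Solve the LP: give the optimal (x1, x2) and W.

Feasible corners and W = -5x1 - 5x2:
  (0, 15) → W = -75
  (0, 38/3) → W = -190/3
  (91/3, 106) → W = -2045/3
  (259/30, 167/20) → W = -1019/12

x1 = 0, x2 = 38/3, maximum W = -190/3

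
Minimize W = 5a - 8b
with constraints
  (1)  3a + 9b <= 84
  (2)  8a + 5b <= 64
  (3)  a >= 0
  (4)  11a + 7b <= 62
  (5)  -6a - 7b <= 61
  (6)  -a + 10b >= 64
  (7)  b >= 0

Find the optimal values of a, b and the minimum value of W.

Corner points and W = 5a - 8b:
  (0, 62/7) → W = -496/7
  (0, 32/5) → W = -256/5
  (172/117, 766/117) → W = -1756/39

a = 0, b = 62/7, minimum W = -496/7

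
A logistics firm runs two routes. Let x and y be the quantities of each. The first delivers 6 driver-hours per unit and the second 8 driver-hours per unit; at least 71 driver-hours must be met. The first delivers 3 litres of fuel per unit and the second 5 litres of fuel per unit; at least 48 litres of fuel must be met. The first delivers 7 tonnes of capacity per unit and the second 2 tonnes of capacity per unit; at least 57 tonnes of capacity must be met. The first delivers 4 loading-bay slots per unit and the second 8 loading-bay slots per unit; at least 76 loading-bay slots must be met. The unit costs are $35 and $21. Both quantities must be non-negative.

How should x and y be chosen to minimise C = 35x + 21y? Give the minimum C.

x = 19/3, y = 19/3, minimum C = 1064/3

Extreme points and C = 35x + 21y:
  (0, 57/2) → C = 1197/2
  (19, 0) → C = 665
  (19/3, 19/3) → C = 1064/3
The feasible region is unbounded (it extends along (0, 1), (1, 0)), but C strictly increases along every unbounded feasible direction, so there is no improving ray and the minimum is attained at a vertex.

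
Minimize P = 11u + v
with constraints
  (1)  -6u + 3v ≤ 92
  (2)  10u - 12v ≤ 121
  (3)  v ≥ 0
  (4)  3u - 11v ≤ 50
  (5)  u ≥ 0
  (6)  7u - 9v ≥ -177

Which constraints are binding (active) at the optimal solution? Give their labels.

Feasible corners and P = 11u + v:
  (121/10, 0) → P = 1331/10
  (1071/2, 2617/6) → P = 18980/3
  (0, 0) → P = 0
  (0, 59/3) → P = 59/3

The minimum is at (0, 0). Substituting into each constraint, equality holds for (3) and (5); the remaining constraints have slack.

(3) and (5)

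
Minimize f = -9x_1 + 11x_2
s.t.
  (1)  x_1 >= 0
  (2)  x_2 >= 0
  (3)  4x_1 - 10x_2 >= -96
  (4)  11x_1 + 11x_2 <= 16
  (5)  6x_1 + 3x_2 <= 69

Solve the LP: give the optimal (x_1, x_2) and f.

x_1 = 16/11, x_2 = 0, minimum f = -144/11

Extreme points and f = -9x_1 + 11x_2:
  (0, 0) → f = 0
  (0, 16/11) → f = 16
  (16/11, 0) → f = -144/11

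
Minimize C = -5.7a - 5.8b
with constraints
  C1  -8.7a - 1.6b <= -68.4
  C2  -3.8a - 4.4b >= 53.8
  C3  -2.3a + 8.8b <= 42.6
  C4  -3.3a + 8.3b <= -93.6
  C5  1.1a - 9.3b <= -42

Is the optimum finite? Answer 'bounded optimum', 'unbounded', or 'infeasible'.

infeasible

The boundaries -8.7a - 1.6b = -68.4 and -3.8a - 4.4b = 53.8 meet at (9676/805, -36399/1610), but that point violates 1.1a - 9.3b ≤ -42. Every candidate vertex is excluded by some other constraint, so the feasible region is empty.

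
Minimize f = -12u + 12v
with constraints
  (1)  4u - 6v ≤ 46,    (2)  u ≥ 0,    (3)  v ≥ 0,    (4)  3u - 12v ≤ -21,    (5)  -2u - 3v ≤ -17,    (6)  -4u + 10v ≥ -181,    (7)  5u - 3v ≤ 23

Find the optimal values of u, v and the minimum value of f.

Extreme points and f = -12u + 12v:
  (0, 17/3) → f = 68
  (47/11, 31/11) → f = -192/11
  (113/17, 58/17) → f = -660/17
The feasible region is unbounded (it extends along (0, 1), (3, 5)), but f strictly increases along every unbounded feasible direction, so there is no improving ray and the minimum is attained at a vertex.

u = 113/17, v = 58/17, minimum f = -660/17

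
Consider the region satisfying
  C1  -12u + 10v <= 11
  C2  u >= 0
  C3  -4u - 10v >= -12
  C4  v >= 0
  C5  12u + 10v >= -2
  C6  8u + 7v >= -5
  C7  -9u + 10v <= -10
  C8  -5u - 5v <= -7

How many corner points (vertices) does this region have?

Intersecting each pair of boundary lines and keeping only the points that satisfy every inequality leaves:
  (3, 0)
  (22/13, 34/65)
  (7/5, 0)
  (24/19, 13/95)

4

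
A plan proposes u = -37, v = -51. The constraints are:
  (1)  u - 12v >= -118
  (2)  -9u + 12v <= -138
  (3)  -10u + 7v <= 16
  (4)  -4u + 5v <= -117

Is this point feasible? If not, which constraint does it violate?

not feasible — violates (4)

Constraint (4): -4u + 5v = -107, which is not ≤ -117. All other constraints are satisfied.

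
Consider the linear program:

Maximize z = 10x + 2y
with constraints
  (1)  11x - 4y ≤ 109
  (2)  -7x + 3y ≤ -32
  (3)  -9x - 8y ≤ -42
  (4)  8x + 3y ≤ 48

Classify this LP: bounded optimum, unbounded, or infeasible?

Corner points and z = 10x + 2y:
  (382/83, 6/83) → z = 3832/83
  (16/3, 16/9) → z = 512/9
  (258/37, -96/37) → z = 2388/37
The feasible region has finitely many vertices and no improving ray; the maximum is 2388/37 at (258/37, -96/37).

bounded optimum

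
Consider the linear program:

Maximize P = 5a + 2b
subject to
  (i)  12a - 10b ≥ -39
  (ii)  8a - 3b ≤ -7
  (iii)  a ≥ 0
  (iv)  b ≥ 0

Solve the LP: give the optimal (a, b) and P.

Vertices and P = 5a + 2b:
  (47/44, 57/11) → P = 691/44
  (0, 39/10) → P = 39/5
  (0, 7/3) → P = 14/3

The binding constraints are 12a - 10b = -39 and 8a - 3b = -7.
Solving simultaneously gives a = 47/44, b = 57/11.

a = 47/44, b = 57/11, maximum P = 691/44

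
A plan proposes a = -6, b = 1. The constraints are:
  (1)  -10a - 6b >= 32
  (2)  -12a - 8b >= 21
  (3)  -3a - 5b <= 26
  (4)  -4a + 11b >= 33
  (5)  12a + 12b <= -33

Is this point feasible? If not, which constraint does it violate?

(1): 54 ≥ 32 ✓
(2): 64 ≥ 21 ✓
(3): 13 ≤ 26 ✓
(4): 35 ≥ 33 ✓
(5): -60 ≤ -33 ✓

feasible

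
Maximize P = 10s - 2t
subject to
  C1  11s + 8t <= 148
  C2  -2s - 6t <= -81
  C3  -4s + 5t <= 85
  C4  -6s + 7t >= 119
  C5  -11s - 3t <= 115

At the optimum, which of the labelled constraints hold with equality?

Feasible corners and P = 10s - 2t:
  (-105/34, 247/17) → P = -1019/17
  (-147/50, 362/25) → P = -1459/25
  (0, 17) → P = -34

The maximum is at (0, 17). Substituting into each constraint, equality holds for C3 and C4; the remaining constraints have slack.

C3 and C4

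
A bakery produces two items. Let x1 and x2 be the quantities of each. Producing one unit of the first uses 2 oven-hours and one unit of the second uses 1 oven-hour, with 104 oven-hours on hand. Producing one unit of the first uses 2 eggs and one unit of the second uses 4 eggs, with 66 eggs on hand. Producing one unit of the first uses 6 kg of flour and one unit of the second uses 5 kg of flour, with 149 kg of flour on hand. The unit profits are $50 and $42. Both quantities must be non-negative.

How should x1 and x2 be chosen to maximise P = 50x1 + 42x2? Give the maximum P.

Feasible corners and P = 50x1 + 42x2:
  (0, 0) → P = 0
  (0, 33/2) → P = 693
  (149/6, 0) → P = 3725/3
  (19, 7) → P = 1244

x1 = 19, x2 = 7, maximum P = 1244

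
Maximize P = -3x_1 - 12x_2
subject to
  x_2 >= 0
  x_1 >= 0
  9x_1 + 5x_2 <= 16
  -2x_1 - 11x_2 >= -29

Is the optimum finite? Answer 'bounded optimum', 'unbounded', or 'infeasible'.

Corner points and P = -3x_1 - 12x_2:
  (0, 0) → P = 0
  (16/9, 0) → P = -16/3
  (0, 29/11) → P = -348/11
  (31/89, 229/89) → P = -2841/89
The feasible region has finitely many vertices and no improving ray; the maximum is 0 at (0, 0).

bounded optimum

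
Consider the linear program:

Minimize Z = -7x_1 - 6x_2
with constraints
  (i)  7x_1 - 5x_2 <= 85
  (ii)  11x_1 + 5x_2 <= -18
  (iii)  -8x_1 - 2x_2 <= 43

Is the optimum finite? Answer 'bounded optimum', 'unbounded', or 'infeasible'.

Extreme points and Z = -7x_1 - 6x_2:
  (67/18, -1061/90) → Z = 4021/90
  (-5/6, -109/6) → Z = 689/6
  (-179/18, 329/18) → Z = -721/18
The feasible region has finitely many vertices and no improving ray; the minimum is -721/18 at (-179/18, 329/18).

bounded optimum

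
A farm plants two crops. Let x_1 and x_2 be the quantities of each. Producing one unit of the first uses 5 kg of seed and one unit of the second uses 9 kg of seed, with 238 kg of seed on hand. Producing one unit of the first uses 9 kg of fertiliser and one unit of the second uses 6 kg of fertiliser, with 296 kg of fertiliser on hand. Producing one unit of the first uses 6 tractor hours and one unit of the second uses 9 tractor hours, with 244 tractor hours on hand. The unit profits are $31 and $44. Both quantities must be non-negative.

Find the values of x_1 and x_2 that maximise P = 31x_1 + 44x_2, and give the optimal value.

Corner points and P = 31x_1 + 44x_2:
  (0, 0) → P = 0
  (0, 238/9) → P = 10472/9
  (296/9, 0) → P = 9176/9
  (6, 208/9) → P = 10826/9
  (80/3, 28/3) → P = 3712/3

At the optimal vertex, 9x_1 + 6x_2 = 296 and 6x_1 + 9x_2 = 244.
Solving simultaneously gives x_1 = 80/3, x_2 = 28/3.

x_1 = 80/3, x_2 = 28/3, maximum P = 3712/3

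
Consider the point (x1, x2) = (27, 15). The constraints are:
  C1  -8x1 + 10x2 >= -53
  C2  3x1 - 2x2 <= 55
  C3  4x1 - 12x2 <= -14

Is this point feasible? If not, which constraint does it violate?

Constraint C1: -8x1 + 10x2 = -66, which is not ≥ -53. All other constraints are satisfied.

not feasible — violates C1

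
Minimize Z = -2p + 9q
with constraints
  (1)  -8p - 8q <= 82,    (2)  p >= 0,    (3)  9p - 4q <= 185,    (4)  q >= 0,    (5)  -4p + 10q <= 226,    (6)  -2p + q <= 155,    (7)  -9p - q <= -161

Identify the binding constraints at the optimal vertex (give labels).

Feasible corners and Z = -2p + 9q:
  (185/9, 0) → Z = -370/9
  (1377/37, 1387/37) → Z = 9729/37
  (161/9, 0) → Z = -322/9
  (692/47, 1339/47) → Z = 10667/47

The minimum is at (185/9, 0). Substituting into each constraint, equality holds for (3) and (4); the remaining constraints have slack.

(3) and (4)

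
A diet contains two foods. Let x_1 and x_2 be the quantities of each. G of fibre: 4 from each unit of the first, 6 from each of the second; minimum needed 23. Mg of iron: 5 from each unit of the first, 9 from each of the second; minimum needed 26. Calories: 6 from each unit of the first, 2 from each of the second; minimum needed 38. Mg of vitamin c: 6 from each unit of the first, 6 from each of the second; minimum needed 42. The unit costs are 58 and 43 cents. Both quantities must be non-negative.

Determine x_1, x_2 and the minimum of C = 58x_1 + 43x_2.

Extreme points and C = 58x_1 + 43x_2:
  (0, 19) → C = 817
  (7, 0) → C = 406
  (6, 1) → C = 391
The feasible region is unbounded (it extends along (0, 1), (1, 0)), but C strictly increases along every unbounded feasible direction, so there is no improving ray and the minimum is attained at a vertex.

The binding constraints are 6x_1 + 2x_2 = 38 and 6x_1 + 6x_2 = 42.
Solving simultaneously gives x_1 = 6, x_2 = 1.

x_1 = 6, x_2 = 1, minimum C = 391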